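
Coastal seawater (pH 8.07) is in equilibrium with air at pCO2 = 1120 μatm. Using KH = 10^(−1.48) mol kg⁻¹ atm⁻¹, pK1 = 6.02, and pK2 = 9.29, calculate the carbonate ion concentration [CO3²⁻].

[CO3²⁻] = 0.251 mmol/kg

[CO2*] = KH · pCO2 = 10^(−1.48) × 1120×10^-6 = 3.709×10^-5 mol/kg
α₀ = 1/(1 + K1/[H⁺] + K1K2/[H⁺]²) = 1/(1 + 10^+2.05 + 10^+0.83) = 0.008336
DIC = [CO2*]/α₀ = 3.709×10^-5 / 0.008336 = 4.449 mmol/kg
[CO3²⁻] = α₂·DIC; α₂ = 0.05636, so [CO3²⁻] = 0.05636 × 4.449 = 0.251 mmol/kg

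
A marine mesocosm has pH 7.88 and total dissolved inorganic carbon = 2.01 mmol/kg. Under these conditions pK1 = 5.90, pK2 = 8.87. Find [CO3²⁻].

[CO3²⁻] = 0.185 mmol/kg

α₂ = 1 / (1 + [H⁺]/K2 + [H⁺]²/(K1K2)) = 1 / (1 + 10^+0.99 + 10^-0.99)
   = 1 / (1 + 9.7724 + 0.10233) = 1/10.875 = 0.09196
[CO3²⁻] = α₂ × DIC = 0.09196 × 2.01 = 0.185 mmol/kg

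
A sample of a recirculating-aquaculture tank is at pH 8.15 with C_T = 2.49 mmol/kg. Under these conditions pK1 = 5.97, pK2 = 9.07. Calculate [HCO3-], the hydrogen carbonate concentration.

α₁ = 1 / (1 + [H⁺]/K1 + K2/[H⁺]) = 1 / (1 + 10^-2.18 + 10^-0.92)
   = 1 / (1 + 0.0066069 + 0.12023) = 1/1.1268 = 0.8874
[HCO3⁻] = α₁ × DIC = 0.8874 × 2.49 = 2.21 mmol/kg

[HCO3⁻] = 2.21 mmol/kg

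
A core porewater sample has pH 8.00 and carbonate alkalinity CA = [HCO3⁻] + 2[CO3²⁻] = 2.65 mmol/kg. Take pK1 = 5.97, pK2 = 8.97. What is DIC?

DIC = 2.44 mmol/kg

CA = [HCO3⁻] + 2[CO3²⁻] = (α₁ + 2α₂)·DIC
At pH 8.00: [H⁺]/K1 = 10^-2.03 = 0.0093325, K2/[H⁺] = 10^-0.97 = 0.10715
α₁ = 1/(1 + 0.0093325 + 0.10715) = 1/1.1165 = 0.8957; α₂ = α₁·K2/[H⁺] = 0.09597
α₁ + 2α₂ = 1.0876
DIC = CA / (α₁ + 2α₂) = 2.65 / 1.0876 = 2.44 mmol/kg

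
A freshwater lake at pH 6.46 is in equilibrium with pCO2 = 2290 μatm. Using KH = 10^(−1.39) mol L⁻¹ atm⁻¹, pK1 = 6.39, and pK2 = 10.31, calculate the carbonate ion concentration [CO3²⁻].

[CO2*] = KH · pCO2 = 10^(−1.39) × 2290×10^-6 = 9.329×10^-5 mol/L
α₀ = 1/(1 + K1/[H⁺] + K1K2/[H⁺]²) = 1/(1 + 10^+0.07 + 10^-3.78) = 0.4598
DIC = [CO2*]/α₀ = 9.329×10^-5 / 0.4598 = 0.2029 mmol/L
[CO3²⁻] = α₂·DIC; α₂ = 7.630×10^-5, so [CO3²⁻] = 7.630×10^-5 × 0.2029 = 1.55×10^-5 mmol/L = 0.0155 μmol/L

[CO3²⁻] = 0.0155 μmol/L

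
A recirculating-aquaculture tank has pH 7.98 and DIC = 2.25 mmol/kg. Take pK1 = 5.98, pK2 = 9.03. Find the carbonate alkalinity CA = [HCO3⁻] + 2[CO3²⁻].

CA = [HCO3⁻] + 2[CO3²⁻] = (α₁ + 2α₂)·DIC
At pH 7.98: [H⁺]/K1 = 10^-2.00 = 0.010000, K2/[H⁺] = 10^-1.05 = 0.089125
α₁ = 1/(1 + 0.010000 + 0.089125) = 1/1.0991 = 0.9098; α₂ = α₁·K2/[H⁺] = 0.08109
α₁ + 2α₂ = 1.0720
CA = 1.0720 × 2.25 = 2.41 mmol/kg

CA = 2.41 mmol/kg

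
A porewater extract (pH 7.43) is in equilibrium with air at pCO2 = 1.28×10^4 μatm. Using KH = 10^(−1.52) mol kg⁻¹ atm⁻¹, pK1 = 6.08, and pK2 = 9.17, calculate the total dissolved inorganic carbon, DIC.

[CO2*] = KH · pCO2 = 10^(−1.52) × 1.28×10^4×10^-6 = 3.866×10^-4 mol/kg
α₀ = 1/(1 + K1/[H⁺] + K1K2/[H⁺]²) = 1/(1 + 10^+1.35 + 10^-0.39) = 0.04203
DIC = [CO2*]/α₀ = 3.866×10^-4 / 0.04203 = 9.20 mmol/kg

DIC = 9.20 mmol/kg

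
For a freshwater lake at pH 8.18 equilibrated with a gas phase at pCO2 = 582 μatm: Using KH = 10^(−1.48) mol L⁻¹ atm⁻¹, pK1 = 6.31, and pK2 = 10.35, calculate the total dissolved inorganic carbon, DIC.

DIC = 1.46 mmol/L

[CO2*] = KH · pCO2 = 10^(−1.48) × 582×10^-6 = 1.927×10^-5 mol/L
α₀ = 1/(1 + K1/[H⁺] + K1K2/[H⁺]²) = 1/(1 + 10^+1.87 + 10^-0.30) = 0.01322
DIC = [CO2*]/α₀ = 1.927×10^-5 / 0.01322 = 1.46 mmol/L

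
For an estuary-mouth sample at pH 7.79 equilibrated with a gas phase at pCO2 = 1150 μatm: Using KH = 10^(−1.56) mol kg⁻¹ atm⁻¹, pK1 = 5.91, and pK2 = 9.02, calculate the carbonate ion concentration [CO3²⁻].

[CO2*] = KH · pCO2 = 10^(−1.56) × 1150×10^-6 = 3.167×10^-5 mol/kg
α₀ = 1/(1 + K1/[H⁺] + K1K2/[H⁺]²) = 1/(1 + 10^+1.88 + 10^+0.65) = 0.01230
DIC = [CO2*]/α₀ = 3.167×10^-5 / 0.01230 = 2.576 mmol/kg
[CO3²⁻] = α₂·DIC; α₂ = 0.05493, so [CO3²⁻] = 0.05493 × 2.576 = 0.141 mmol/kg

[CO3²⁻] = 0.141 mmol/kg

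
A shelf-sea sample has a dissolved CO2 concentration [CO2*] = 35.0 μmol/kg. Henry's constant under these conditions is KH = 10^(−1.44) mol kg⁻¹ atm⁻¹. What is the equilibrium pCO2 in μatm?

pCO2 = 964 μatm

KH = 10^(−1.44) = 3.631×10^-2 mol kg⁻¹ atm⁻¹
pCO2 = [CO2*]/KH = 35.0×10^-6 / 3.631×10^-2 = 9.64×10^-4 atm = 964 μatm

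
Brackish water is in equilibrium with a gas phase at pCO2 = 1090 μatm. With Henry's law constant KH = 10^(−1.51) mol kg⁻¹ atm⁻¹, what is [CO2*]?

[CO2*] = 33.7 μmol/kg

KH = 10^(−1.51) = 3.090×10^-2 mol kg⁻¹ atm⁻¹
[CO2*] = KH · pCO2 = 3.090×10^-2 × 1090×10^-6 atm = 3.37×10^-5 mol/kg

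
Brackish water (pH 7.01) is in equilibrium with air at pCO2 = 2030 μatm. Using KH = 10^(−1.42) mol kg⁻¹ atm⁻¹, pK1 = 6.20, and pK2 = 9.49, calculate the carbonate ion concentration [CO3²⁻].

[CO3²⁻] = 1.65 μmol/kg

[CO2*] = KH · pCO2 = 10^(−1.42) × 2030×10^-6 = 7.718×10^-5 mol/kg
α₀ = 1/(1 + K1/[H⁺] + K1K2/[H⁺]²) = 1/(1 + 10^+0.81 + 10^-1.67) = 0.1337
DIC = [CO2*]/α₀ = 7.718×10^-5 / 0.1337 = 0.5771 mmol/kg
[CO3²⁻] = α₂·DIC; α₂ = 0.002859, so [CO3²⁻] = 0.002859 × 0.5771 = 0.00165 mmol/kg = 1.65 μmol/kg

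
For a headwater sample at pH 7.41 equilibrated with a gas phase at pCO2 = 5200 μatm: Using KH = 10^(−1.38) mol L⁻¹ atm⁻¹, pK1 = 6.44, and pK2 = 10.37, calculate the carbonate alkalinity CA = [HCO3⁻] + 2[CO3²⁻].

CA = 2.03 mmol/L

[CO2*] = KH · pCO2 = 10^(−1.38) × 5200×10^-6 = 2.168×10^-4 mol/L
α₀ = 1/(1 + K1/[H⁺] + K1K2/[H⁺]²) = 1/(1 + 10^+0.97 + 10^-1.99) = 0.09669
DIC = [CO2*]/α₀ = 2.168×10^-4 / 0.09669 = 2.242 mmol/L
CA = (α₁ + 2α₂)·DIC = (0.9023 + 2×0.0009894) × 2.242 = 2.03 mmol/L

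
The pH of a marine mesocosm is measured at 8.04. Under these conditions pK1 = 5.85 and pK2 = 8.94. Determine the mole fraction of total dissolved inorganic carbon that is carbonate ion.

α₂ = 0.111

α₂ = 1 / (1 + [H⁺]/K2 + [H⁺]²/(K1K2)) = 1 / (1 + 10^+0.90 + 10^-1.29)
   = 1 / (1 + 7.9433 + 0.051286) = 1/8.9946 = 0.1112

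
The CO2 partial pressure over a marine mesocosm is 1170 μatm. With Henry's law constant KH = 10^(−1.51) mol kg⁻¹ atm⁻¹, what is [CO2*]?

[CO2*] = 36.2 μmol/kg

KH = 10^(−1.51) = 3.090×10^-2 mol kg⁻¹ atm⁻¹
[CO2*] = KH · pCO2 = 3.090×10^-2 × 1170×10^-6 atm = 3.62×10^-5 mol/kg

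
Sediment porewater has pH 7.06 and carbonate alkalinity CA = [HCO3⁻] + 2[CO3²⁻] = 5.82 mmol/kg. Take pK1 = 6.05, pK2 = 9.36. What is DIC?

DIC = 6.35 mmol/kg

CA = [HCO3⁻] + 2[CO3²⁻] = (α₁ + 2α₂)·DIC
At pH 7.06: [H⁺]/K1 = 10^-1.01 = 0.097724, K2/[H⁺] = 10^-2.30 = 0.0050119
α₁ = 1/(1 + 0.097724 + 0.0050119) = 1/1.1027 = 0.9068; α₂ = α₁·K2/[H⁺] = 0.004545
α₁ + 2α₂ = 0.9159
DIC = CA / (α₁ + 2α₂) = 5.82 / 0.9159 = 6.35 mmol/kg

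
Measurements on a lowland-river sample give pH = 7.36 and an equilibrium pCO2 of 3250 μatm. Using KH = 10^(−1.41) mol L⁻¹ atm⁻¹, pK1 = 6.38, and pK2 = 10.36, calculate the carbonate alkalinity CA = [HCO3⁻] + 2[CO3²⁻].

[CO2*] = KH · pCO2 = 10^(−1.41) × 3250×10^-6 = 1.264×10^-4 mol/L
α₀ = 1/(1 + K1/[H⁺] + K1K2/[H⁺]²) = 1/(1 + 10^+0.98 + 10^-2.02) = 0.09470
DIC = [CO2*]/α₀ = 1.264×10^-4 / 0.09470 = 1.335 mmol/L
CA = (α₁ + 2α₂)·DIC = (0.9044 + 2×0.0009044) × 1.335 = 1.21 mmol/L

CA = 1.21 mmol/L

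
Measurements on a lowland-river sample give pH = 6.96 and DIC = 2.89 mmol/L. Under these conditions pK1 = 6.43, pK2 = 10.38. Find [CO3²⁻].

α₂ = 1 / (1 + [H⁺]/K2 + [H⁺]²/(K1K2)) = 1 / (1 + 10^+3.42 + 10^+2.89)
   = 1 / (1 + 2630.3 + 776.25) = 1/3407.5 = 0.0002935
[CO3²⁻] = α₂ × DIC = 0.0002935 × 2.89 = 0.000848 mmol/L = 0.848 μmol/L

[CO3²⁻] = 0.848 μmol/L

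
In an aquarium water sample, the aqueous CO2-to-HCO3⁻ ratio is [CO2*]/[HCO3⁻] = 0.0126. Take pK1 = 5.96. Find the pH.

From K1 = [H⁺][HCO3⁻]/[CO2*]:  pH = pK1 − log₁₀([CO2*]/[HCO3⁻])
log₁₀(0.0126) = -1.900
pH = 5.96 − (-1.900) = 7.86

pH = 7.86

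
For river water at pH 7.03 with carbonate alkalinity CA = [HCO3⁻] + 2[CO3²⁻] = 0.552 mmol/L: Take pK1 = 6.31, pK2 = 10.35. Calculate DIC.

CA = [HCO3⁻] + 2[CO3²⁻] = (α₁ + 2α₂)·DIC
At pH 7.03: [H⁺]/K1 = 10^-0.72 = 0.19055, K2/[H⁺] = 10^-3.32 = 0.00047863
α₁ = 1/(1 + 0.19055 + 0.00047863) = 1/1.1910 = 0.8396; α₂ = α₁·K2/[H⁺] = 0.0004019
α₁ + 2α₂ = 0.8404
DIC = CA / (α₁ + 2α₂) = 0.552 / 0.8404 = 0.657 mmol/L

DIC = 0.657 mmol/L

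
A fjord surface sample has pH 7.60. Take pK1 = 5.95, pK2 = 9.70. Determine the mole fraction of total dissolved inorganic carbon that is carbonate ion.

α₂ = 0.00771

α₂ = 1 / (1 + [H⁺]/K2 + [H⁺]²/(K1K2)) = 1 / (1 + 10^+2.10 + 10^+0.45)
   = 1 / (1 + 125.89 + 2.8184) = 1/129.71 = 0.007709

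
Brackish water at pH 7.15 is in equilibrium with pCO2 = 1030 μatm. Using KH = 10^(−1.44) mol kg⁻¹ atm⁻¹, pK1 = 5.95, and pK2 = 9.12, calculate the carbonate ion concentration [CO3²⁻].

[CO3²⁻] = 6.35 μmol/kg

[CO2*] = KH · pCO2 = 10^(−1.44) × 1030×10^-6 = 3.740×10^-5 mol/kg
α₀ = 1/(1 + K1/[H⁺] + K1K2/[H⁺]²) = 1/(1 + 10^+1.20 + 10^-0.77) = 0.05876
DIC = [CO2*]/α₀ = 3.740×10^-5 / 0.05876 = 0.6365 mmol/kg
[CO3²⁻] = α₂·DIC; α₂ = 0.009979, so [CO3²⁻] = 0.009979 × 0.6365 = 0.00635 mmol/kg = 6.35 μmol/kg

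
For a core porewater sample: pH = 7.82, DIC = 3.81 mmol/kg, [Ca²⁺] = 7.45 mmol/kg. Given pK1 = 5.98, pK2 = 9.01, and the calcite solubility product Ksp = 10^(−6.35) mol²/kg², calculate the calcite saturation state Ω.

α₂ = 1 / (1 + [H⁺]/K2 + [H⁺]²/(K1K2)) = 1 / (1 + 10^+1.19 + 10^-0.65)
   = 1 / (1 + 15.488 + 0.22387) = 1/16.712 = 0.05984
[CO3²⁻] = α₂ × DIC = 0.05984 × 3.81 = 0.2280 mmol/kg
Ksp = 10^(−6.35) = 4.467×10^-7
Ω = [Ca²⁺][CO3²⁻]/Ksp = (7.45×10^-3)(2.280×10^-4) / 4.467×10^-7 = 3.80

Ω = 3.80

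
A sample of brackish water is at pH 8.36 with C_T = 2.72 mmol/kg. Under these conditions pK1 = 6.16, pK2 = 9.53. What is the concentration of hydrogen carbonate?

[HCO3⁻] = 2.53 mmol/kg

α₁ = 1 / (1 + [H⁺]/K1 + K2/[H⁺]) = 1 / (1 + 10^-2.20 + 10^-1.17)
   = 1 / (1 + 0.0063096 + 0.067608) = 1/1.0739 = 0.9312
[HCO3⁻] = α₁ × DIC = 0.9312 × 2.72 = 2.53 mmol/kg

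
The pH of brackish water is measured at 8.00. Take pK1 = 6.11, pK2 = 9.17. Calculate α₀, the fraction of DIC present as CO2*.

α₀ = 1 / (1 + K1/[H⁺] + K1K2/[H⁺]²) = 1 / (1 + 10^+1.89 + 10^+0.72)
   = 1 / (1 + 77.625 + 5.2481) = 1/83.873 = 0.01192

α₀ = 0.0119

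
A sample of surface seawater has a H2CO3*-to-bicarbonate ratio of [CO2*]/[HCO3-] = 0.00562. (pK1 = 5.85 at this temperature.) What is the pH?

pH = 8.10

From K1 = [H⁺][HCO3-]/[CO2*]:  pH = pK1 − log₁₀([CO2*]/[HCO3-])
log₁₀(0.00562) = -2.250
pH = 5.85 − (-2.250) = 8.10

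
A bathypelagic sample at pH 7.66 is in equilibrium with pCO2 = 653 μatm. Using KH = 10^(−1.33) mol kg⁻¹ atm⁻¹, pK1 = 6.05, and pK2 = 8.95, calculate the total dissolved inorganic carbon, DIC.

DIC = 1.34 mmol/kg

[CO2*] = KH · pCO2 = 10^(−1.33) × 653×10^-6 = 3.054×10^-5 mol/kg
α₀ = 1/(1 + K1/[H⁺] + K1K2/[H⁺]²) = 1/(1 + 10^+1.61 + 10^+0.32) = 0.02282
DIC = [CO2*]/α₀ = 3.054×10^-5 / 0.02282 = 1.34 mmol/kg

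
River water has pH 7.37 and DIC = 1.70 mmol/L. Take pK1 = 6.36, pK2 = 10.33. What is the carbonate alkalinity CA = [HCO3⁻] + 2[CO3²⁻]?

CA = [HCO3⁻] + 2[CO3²⁻] = (α₁ + 2α₂)·DIC
At pH 7.37: [H⁺]/K1 = 10^-1.01 = 0.097724, K2/[H⁺] = 10^-2.96 = 0.0010965
α₁ = 1/(1 + 0.097724 + 0.0010965) = 1/1.0988 = 0.9101; α₂ = α₁·K2/[H⁺] = 0.0009979
α₁ + 2α₂ = 0.9121
CA = 0.9121 × 1.70 = 1.55 mmol/L

CA = 1.55 mmol/L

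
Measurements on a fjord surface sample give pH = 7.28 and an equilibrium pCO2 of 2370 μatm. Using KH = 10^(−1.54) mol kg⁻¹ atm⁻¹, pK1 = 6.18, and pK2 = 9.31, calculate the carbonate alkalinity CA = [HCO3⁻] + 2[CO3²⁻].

CA = 0.877 mmol/kg

[CO2*] = KH · pCO2 = 10^(−1.54) × 2370×10^-6 = 6.835×10^-5 mol/kg
α₀ = 1/(1 + K1/[H⁺] + K1K2/[H⁺]²) = 1/(1 + 10^+1.10 + 10^-0.93) = 0.07296
DIC = [CO2*]/α₀ = 6.835×10^-5 / 0.07296 = 0.9369 mmol/kg
CA = (α₁ + 2α₂)·DIC = (0.9185 + 2×0.008572) × 0.9369 = 0.877 mmol/kg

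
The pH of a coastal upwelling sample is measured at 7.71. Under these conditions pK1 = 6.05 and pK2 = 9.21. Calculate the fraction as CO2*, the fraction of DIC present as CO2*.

α₀ = 1 / (1 + K1/[H⁺] + K1K2/[H⁺]²) = 1 / (1 + 10^+1.66 + 10^+0.16)
   = 1 / (1 + 45.709 + 1.4454) = 1/48.154 = 0.02077

α₀ = 0.0208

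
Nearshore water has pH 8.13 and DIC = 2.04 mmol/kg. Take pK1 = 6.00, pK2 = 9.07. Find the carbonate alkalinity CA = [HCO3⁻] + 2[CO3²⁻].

CA = 2.24 mmol/kg

CA = [HCO3⁻] + 2[CO3²⁻] = (α₁ + 2α₂)·DIC
At pH 8.13: [H⁺]/K1 = 10^-2.13 = 0.0074131, K2/[H⁺] = 10^-0.94 = 0.11482
α₁ = 1/(1 + 0.0074131 + 0.11482) = 1/1.1222 = 0.8911; α₂ = α₁·K2/[H⁺] = 0.1023
α₁ + 2α₂ = 1.0957
CA = 1.0957 × 2.04 = 2.24 mmol/kg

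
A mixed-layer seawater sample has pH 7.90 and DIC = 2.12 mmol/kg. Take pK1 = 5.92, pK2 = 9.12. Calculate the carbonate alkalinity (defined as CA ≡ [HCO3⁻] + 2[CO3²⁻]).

CA = 2.22 mmol/kg

CA = [HCO3⁻] + 2[CO3²⁻] = (α₁ + 2α₂)·DIC
At pH 7.90: [H⁺]/K1 = 10^-1.98 = 0.010471, K2/[H⁺] = 10^-1.22 = 0.060256
α₁ = 1/(1 + 0.010471 + 0.060256) = 1/1.0707 = 0.9339; α₂ = α₁·K2/[H⁺] = 0.05628
α₁ + 2α₂ = 1.0465
CA = 1.0465 × 2.12 = 2.22 mmol/kg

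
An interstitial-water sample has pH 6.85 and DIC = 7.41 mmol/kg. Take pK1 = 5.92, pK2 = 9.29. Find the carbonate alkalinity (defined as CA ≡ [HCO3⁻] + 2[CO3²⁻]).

CA = [HCO3⁻] + 2[CO3²⁻] = (α₁ + 2α₂)·DIC
At pH 6.85: [H⁺]/K1 = 10^-0.93 = 0.11749, K2/[H⁺] = 10^-2.44 = 0.0036308
α₁ = 1/(1 + 0.11749 + 0.0036308) = 1/1.1211 = 0.8920; α₂ = α₁·K2/[H⁺] = 0.003239
α₁ + 2α₂ = 0.8984
CA = 0.8984 × 7.41 = 6.66 mmol/kg

CA = 6.66 mmol/kg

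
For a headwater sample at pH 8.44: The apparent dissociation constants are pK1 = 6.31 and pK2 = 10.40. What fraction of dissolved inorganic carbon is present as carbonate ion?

α₂ = 1 / (1 + [H⁺]/K2 + [H⁺]²/(K1K2)) = 1 / (1 + 10^+1.96 + 10^-0.17)
   = 1 / (1 + 91.201 + 0.67608) = 1/92.877 = 0.01077

α₂ = 0.0108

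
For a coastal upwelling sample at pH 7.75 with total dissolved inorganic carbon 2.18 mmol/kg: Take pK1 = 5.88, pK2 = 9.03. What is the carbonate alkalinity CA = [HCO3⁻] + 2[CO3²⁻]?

CA = 2.26 mmol/kg

CA = [HCO3⁻] + 2[CO3²⁻] = (α₁ + 2α₂)·DIC
At pH 7.75: [H⁺]/K1 = 10^-1.87 = 0.013490, K2/[H⁺] = 10^-1.28 = 0.052481
α₁ = 1/(1 + 0.013490 + 0.052481) = 1/1.0660 = 0.9381; α₂ = α₁·K2/[H⁺] = 0.04923
α₁ + 2α₂ = 1.0366
CA = 1.0366 × 2.18 = 2.26 mmol/kg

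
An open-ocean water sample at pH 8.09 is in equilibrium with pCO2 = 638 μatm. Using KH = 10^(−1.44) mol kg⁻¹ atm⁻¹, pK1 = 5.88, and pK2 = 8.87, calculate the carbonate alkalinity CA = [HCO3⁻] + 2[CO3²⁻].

[CO2*] = KH · pCO2 = 10^(−1.44) × 638×10^-6 = 2.316×10^-5 mol/kg
α₀ = 1/(1 + K1/[H⁺] + K1K2/[H⁺]²) = 1/(1 + 10^+2.21 + 10^+1.43) = 0.005260
DIC = [CO2*]/α₀ = 2.316×10^-5 / 0.005260 = 4.403 mmol/kg
CA = (α₁ + 2α₂)·DIC = (0.8532 + 2×0.1416) × 4.403 = 5.00 mmol/kg

CA = 5.00 mmol/kg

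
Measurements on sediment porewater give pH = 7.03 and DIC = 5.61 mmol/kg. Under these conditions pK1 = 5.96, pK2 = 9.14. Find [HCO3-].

α₁ = 1 / (1 + [H⁺]/K1 + K2/[H⁺]) = 1 / (1 + 10^-1.07 + 10^-2.11)
   = 1 / (1 + 0.085114 + 0.0077625) = 1/1.0929 = 0.9150
[HCO3⁻] = α₁ × DIC = 0.9150 × 5.61 = 5.13 mmol/kg

[HCO3⁻] = 5.13 mmol/kg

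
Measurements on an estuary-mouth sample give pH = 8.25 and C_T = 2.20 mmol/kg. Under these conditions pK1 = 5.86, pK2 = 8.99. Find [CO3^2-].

[CO3²⁻] = 0.338 mmol/kg

α₂ = 1 / (1 + [H⁺]/K2 + [H⁺]²/(K1K2)) = 1 / (1 + 10^+0.74 + 10^-1.65)
   = 1 / (1 + 5.4954 + 0.022387) = 1/6.5178 = 0.1534
[CO3²⁻] = α₂ × DIC = 0.1534 × 2.20 = 0.338 mmol/kg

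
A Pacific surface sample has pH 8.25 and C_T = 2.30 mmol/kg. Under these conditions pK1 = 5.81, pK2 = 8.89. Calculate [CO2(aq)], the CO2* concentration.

[CO2*] = 6.77 μmol/kg

α₀ = 1 / (1 + K1/[H⁺] + K1K2/[H⁺]²) = 1 / (1 + 10^+2.44 + 10^+1.80)
   = 1 / (1 + 275.42 + 63.096) = 1/339.52 = 0.002945
[CO2*] = α₀ × DIC = 0.002945 × 2.30 = 0.00677 mmol/kg = 6.77 μmol/kg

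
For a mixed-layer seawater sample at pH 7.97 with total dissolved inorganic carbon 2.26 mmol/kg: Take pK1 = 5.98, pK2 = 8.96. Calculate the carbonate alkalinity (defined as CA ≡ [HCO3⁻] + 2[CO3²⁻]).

CA = 2.45 mmol/kg

CA = [HCO3⁻] + 2[CO3²⁻] = (α₁ + 2α₂)·DIC
At pH 7.97: [H⁺]/K1 = 10^-1.99 = 0.010233, K2/[H⁺] = 10^-0.99 = 0.10233
α₁ = 1/(1 + 0.010233 + 0.10233) = 1/1.1126 = 0.8988; α₂ = α₁·K2/[H⁺] = 0.09198
α₁ + 2α₂ = 1.0828
CA = 1.0828 × 2.26 = 2.45 mmol/kg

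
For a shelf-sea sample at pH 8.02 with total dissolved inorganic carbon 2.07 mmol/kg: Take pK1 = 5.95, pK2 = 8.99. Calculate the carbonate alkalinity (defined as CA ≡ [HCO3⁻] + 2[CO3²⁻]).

CA = 2.25 mmol/kg

CA = [HCO3⁻] + 2[CO3²⁻] = (α₁ + 2α₂)·DIC
At pH 8.02: [H⁺]/K1 = 10^-2.07 = 0.0085114, K2/[H⁺] = 10^-0.97 = 0.10715
α₁ = 1/(1 + 0.0085114 + 0.10715) = 1/1.1157 = 0.8963; α₂ = α₁·K2/[H⁺] = 0.09604
α₁ + 2α₂ = 1.0884
CA = 1.0884 × 2.07 = 2.25 mmol/kg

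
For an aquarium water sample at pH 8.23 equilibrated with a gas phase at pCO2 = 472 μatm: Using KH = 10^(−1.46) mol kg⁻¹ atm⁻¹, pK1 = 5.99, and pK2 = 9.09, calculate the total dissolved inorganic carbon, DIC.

DIC = 3.25 mmol/kg

[CO2*] = KH · pCO2 = 10^(−1.46) × 472×10^-6 = 1.637×10^-5 mol/kg
α₀ = 1/(1 + K1/[H⁺] + K1K2/[H⁺]²) = 1/(1 + 10^+2.24 + 10^+1.38) = 0.005031
DIC = [CO2*]/α₀ = 1.637×10^-5 / 0.005031 = 3.25 mmol/kg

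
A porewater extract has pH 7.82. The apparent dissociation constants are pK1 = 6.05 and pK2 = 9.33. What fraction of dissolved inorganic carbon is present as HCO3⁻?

α₁ = 1 / (1 + [H⁺]/K1 + K2/[H⁺]) = 1 / (1 + 10^-1.77 + 10^-1.51)
   = 1 / (1 + 0.016982 + 0.030903) = 1/1.0479 = 0.9543

α₁ = 0.954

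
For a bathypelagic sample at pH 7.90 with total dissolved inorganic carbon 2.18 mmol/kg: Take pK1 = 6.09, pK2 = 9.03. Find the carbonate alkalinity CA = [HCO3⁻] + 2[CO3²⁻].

CA = [HCO3⁻] + 2[CO3²⁻] = (α₁ + 2α₂)·DIC
At pH 7.90: [H⁺]/K1 = 10^-1.81 = 0.015488, K2/[H⁺] = 10^-1.13 = 0.074131
α₁ = 1/(1 + 0.015488 + 0.074131) = 1/1.0896 = 0.9178; α₂ = α₁·K2/[H⁺] = 0.06803
α₁ + 2α₂ = 1.0538
CA = 1.0538 × 2.18 = 2.30 mmol/kg

CA = 2.30 mmol/kg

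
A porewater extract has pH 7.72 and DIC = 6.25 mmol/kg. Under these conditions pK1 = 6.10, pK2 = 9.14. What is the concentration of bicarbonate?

[HCO3⁻] = 5.89 mmol/kg

α₁ = 1 / (1 + [H⁺]/K1 + K2/[H⁺]) = 1 / (1 + 10^-1.62 + 10^-1.42)
   = 1 / (1 + 0.023988 + 0.038019) = 1/1.0620 = 0.9416
[HCO3⁻] = α₁ × DIC = 0.9416 × 6.25 = 5.89 mmol/kg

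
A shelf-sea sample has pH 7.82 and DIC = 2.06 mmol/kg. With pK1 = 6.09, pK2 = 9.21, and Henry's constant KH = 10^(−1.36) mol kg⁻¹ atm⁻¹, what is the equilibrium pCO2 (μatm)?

pCO2 = 830 μatm

α₀ = 1 / (1 + K1/[H⁺] + K1K2/[H⁺]²) = 1 / (1 + 10^+1.73 + 10^+0.34)
   = 1 / (1 + 53.703 + 2.1878) = 1/56.891 = 0.01758
[CO2*] = α₀ × DIC = 0.01758 × 2.06 = 0.03621 mmol/kg
pCO2 = [CO2*]/KH = 3.621×10^-5 / 4.365×10^-2 = 830 μatm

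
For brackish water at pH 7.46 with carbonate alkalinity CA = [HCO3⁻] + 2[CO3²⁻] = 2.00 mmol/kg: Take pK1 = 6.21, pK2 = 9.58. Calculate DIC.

CA = [HCO3⁻] + 2[CO3²⁻] = (α₁ + 2α₂)·DIC
At pH 7.46: [H⁺]/K1 = 10^-1.25 = 0.056234, K2/[H⁺] = 10^-2.12 = 0.0075858
α₁ = 1/(1 + 0.056234 + 0.0075858) = 1/1.0638 = 0.9400; α₂ = α₁·K2/[H⁺] = 0.007131
α₁ + 2α₂ = 0.9543
DIC = CA / (α₁ + 2α₂) = 2.00 / 0.9543 = 2.10 mmol/kg

DIC = 2.10 mmol/kg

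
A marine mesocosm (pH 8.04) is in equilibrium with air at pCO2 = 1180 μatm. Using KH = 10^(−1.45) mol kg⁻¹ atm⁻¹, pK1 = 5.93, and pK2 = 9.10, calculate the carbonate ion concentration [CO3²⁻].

[CO2*] = KH · pCO2 = 10^(−1.45) × 1180×10^-6 = 4.187×10^-5 mol/kg
α₀ = 1/(1 + K1/[H⁺] + K1K2/[H⁺]²) = 1/(1 + 10^+2.11 + 10^+1.05) = 0.007090
DIC = [CO2*]/α₀ = 4.187×10^-5 / 0.007090 = 5.905 mmol/kg
[CO3²⁻] = α₂·DIC; α₂ = 0.07955, so [CO3²⁻] = 0.07955 × 5.905 = 0.470 mmol/kg

[CO3²⁻] = 0.470 mmol/kg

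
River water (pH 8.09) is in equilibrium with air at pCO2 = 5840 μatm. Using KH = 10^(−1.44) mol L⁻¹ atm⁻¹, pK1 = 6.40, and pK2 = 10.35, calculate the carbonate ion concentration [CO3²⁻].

[CO3²⁻] = 0.0571 mmol/L

[CO2*] = KH · pCO2 = 10^(−1.44) × 5840×10^-6 = 2.120×10^-4 mol/L
α₀ = 1/(1 + K1/[H⁺] + K1K2/[H⁺]²) = 1/(1 + 10^+1.69 + 10^-0.57) = 0.01990
DIC = [CO2*]/α₀ = 2.120×10^-4 / 0.01990 = 10.65 mmol/L
[CO3²⁻] = α₂·DIC; α₂ = 0.005357, so [CO3²⁻] = 0.005357 × 10.65 = 0.0571 mmol/L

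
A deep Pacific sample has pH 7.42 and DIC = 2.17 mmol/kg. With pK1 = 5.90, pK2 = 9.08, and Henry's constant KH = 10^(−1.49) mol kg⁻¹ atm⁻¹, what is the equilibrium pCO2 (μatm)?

α₀ = 1 / (1 + K1/[H⁺] + K1K2/[H⁺]²) = 1 / (1 + 10^+1.52 + 10^-0.14)
   = 1 / (1 + 33.113 + 0.72444) = 1/34.838 = 0.02870
[CO2*] = α₀ × DIC = 0.02870 × 2.17 = 0.06229 mmol/kg
pCO2 = [CO2*]/KH = 6.229×10^-5 / 3.236×10^-2 = 1920 μatm

pCO2 = 1920 μatm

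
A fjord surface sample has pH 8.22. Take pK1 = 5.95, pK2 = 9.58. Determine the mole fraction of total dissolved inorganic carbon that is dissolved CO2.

α₀ = 1 / (1 + K1/[H⁺] + K1K2/[H⁺]²) = 1 / (1 + 10^+2.27 + 10^+0.91)
   = 1 / (1 + 186.21 + 8.1283) = 1/195.34 = 0.005119

α₀ = 0.00512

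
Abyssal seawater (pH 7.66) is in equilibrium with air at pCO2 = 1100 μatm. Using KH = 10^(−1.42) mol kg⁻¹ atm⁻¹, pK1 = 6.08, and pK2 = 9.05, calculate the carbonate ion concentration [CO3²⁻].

[CO3²⁻] = 0.0648 mmol/kg

[CO2*] = KH · pCO2 = 10^(−1.42) × 1100×10^-6 = 4.182×10^-5 mol/kg
α₀ = 1/(1 + K1/[H⁺] + K1K2/[H⁺]²) = 1/(1 + 10^+1.58 + 10^+0.19) = 0.02465
DIC = [CO2*]/α₀ = 4.182×10^-5 / 0.02465 = 1.697 mmol/kg
[CO3²⁻] = α₂·DIC; α₂ = 0.03818, so [CO3²⁻] = 0.03818 × 1.697 = 0.0648 mmol/kg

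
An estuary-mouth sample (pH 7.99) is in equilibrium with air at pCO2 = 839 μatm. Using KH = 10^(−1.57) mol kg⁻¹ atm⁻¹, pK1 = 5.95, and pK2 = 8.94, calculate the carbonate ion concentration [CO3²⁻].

[CO2*] = KH · pCO2 = 10^(−1.57) × 839×10^-6 = 2.258×10^-5 mol/kg
α₀ = 1/(1 + K1/[H⁺] + K1K2/[H⁺]²) = 1/(1 + 10^+2.04 + 10^+1.09) = 0.008133
DIC = [CO2*]/α₀ = 2.258×10^-5 / 0.008133 = 2.776 mmol/kg
[CO3²⁻] = α₂·DIC; α₂ = 0.1001, so [CO3²⁻] = 0.1001 × 2.776 = 0.278 mmol/kg

[CO3²⁻] = 0.278 mmol/kg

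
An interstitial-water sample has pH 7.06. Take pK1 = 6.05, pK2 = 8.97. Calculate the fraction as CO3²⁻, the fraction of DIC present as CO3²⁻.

α₂ = 1 / (1 + [H⁺]/K2 + [H⁺]²/(K1K2)) = 1 / (1 + 10^+1.91 + 10^+0.90)
   = 1 / (1 + 81.283 + 7.9433) = 1/90.226 = 0.01108

α₂ = 0.0111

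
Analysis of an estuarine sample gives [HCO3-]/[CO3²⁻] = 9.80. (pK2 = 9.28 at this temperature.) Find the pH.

pH = 8.29

From K2 = [H⁺][CO3²⁻]/[HCO3-]:  pH = pK2 − log₁₀([HCO3-]/[CO3²⁻])
log₁₀(9.80) = +0.991
pH = 9.28 − (+0.991) = 8.29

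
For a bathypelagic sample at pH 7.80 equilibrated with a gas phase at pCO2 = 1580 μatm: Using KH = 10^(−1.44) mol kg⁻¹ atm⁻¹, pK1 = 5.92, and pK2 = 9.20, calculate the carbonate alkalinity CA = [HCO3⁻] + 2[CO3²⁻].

CA = 4.70 mmol/kg

[CO2*] = KH · pCO2 = 10^(−1.44) × 1580×10^-6 = 5.737×10^-5 mol/kg
α₀ = 1/(1 + K1/[H⁺] + K1K2/[H⁺]²) = 1/(1 + 10^+1.88 + 10^+0.48) = 0.01252
DIC = [CO2*]/α₀ = 5.737×10^-5 / 0.01252 = 4.582 mmol/kg
CA = (α₁ + 2α₂)·DIC = (0.9497 + 2×0.03781) × 4.582 = 4.70 mmol/kg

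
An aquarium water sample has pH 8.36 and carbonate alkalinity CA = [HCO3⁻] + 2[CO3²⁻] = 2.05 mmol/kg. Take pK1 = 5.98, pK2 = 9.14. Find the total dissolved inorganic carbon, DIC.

DIC = 1.80 mmol/kg

CA = [HCO3⁻] + 2[CO3²⁻] = (α₁ + 2α₂)·DIC
At pH 8.36: [H⁺]/K1 = 10^-2.38 = 0.0041687, K2/[H⁺] = 10^-0.78 = 0.16596
α₁ = 1/(1 + 0.0041687 + 0.16596) = 1/1.1701 = 0.8546; α₂ = α₁·K2/[H⁺] = 0.1418
α₁ + 2α₂ = 1.1383
DIC = CA / (α₁ + 2α₂) = 2.05 / 1.1383 = 1.80 mmol/kg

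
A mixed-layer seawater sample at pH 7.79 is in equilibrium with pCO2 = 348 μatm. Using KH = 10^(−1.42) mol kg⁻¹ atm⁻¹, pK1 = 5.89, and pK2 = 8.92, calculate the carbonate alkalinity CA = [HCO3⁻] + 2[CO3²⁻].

[CO2*] = KH · pCO2 = 10^(−1.42) × 348×10^-6 = 1.323×10^-5 mol/kg
α₀ = 1/(1 + K1/[H⁺] + K1K2/[H⁺]²) = 1/(1 + 10^+1.90 + 10^+0.77) = 0.01158
DIC = [CO2*]/α₀ = 1.323×10^-5 / 0.01158 = 1.142 mmol/kg
CA = (α₁ + 2α₂)·DIC = (0.9202 + 2×0.06822) × 1.142 = 1.21 mmol/kg

CA = 1.21 mmol/kg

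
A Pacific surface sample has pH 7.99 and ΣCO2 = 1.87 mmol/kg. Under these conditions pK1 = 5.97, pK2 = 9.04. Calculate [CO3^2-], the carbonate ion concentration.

[CO3²⁻] = 0.152 mmol/kg

α₂ = 1 / (1 + [H⁺]/K2 + [H⁺]²/(K1K2)) = 1 / (1 + 10^+1.05 + 10^-0.97)
   = 1 / (1 + 11.220 + 0.10715) = 1/12.327 = 0.08112
[CO3²⁻] = α₂ × DIC = 0.08112 × 1.87 = 0.152 mmol/kg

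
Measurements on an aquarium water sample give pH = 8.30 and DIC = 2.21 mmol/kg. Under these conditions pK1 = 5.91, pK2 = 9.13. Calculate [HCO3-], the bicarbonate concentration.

α₁ = 1 / (1 + [H⁺]/K1 + K2/[H⁺]) = 1 / (1 + 10^-2.39 + 10^-0.83)
   = 1 / (1 + 0.0040738 + 0.14791) = 1/1.1520 = 0.8681
[HCO3⁻] = α₁ × DIC = 0.8681 × 2.21 = 1.92 mmol/kg

[HCO3⁻] = 1.92 mmol/kg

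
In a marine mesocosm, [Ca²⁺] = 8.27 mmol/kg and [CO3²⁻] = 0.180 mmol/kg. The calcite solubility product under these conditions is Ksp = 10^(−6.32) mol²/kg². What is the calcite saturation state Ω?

Ksp = 10^(−6.32) = 4.786×10^-7
Ω = [Ca²⁺][CO3²⁻]/Ksp = (8.27×10^-3)(0.180×10^-3) / 4.786×10^-7 = 3.11

Ω = 3.11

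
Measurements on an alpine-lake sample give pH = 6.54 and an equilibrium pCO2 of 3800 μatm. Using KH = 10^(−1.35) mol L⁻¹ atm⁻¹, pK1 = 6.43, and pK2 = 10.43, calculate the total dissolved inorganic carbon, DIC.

DIC = 0.388 mmol/L

[CO2*] = KH · pCO2 = 10^(−1.35) × 3800×10^-6 = 1.697×10^-4 mol/L
α₀ = 1/(1 + K1/[H⁺] + K1K2/[H⁺]²) = 1/(1 + 10^+0.11 + 10^-3.78) = 0.4370
DIC = [CO2*]/α₀ = 1.697×10^-4 / 0.4370 = 0.388 mmol/L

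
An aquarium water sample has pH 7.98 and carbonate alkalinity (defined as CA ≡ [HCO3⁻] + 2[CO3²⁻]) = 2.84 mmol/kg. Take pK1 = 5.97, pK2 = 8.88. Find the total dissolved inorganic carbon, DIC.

CA = [HCO3⁻] + 2[CO3²⁻] = (α₁ + 2α₂)·DIC
At pH 7.98: [H⁺]/K1 = 10^-2.01 = 0.0097724, K2/[H⁺] = 10^-0.90 = 0.12589
α₁ = 1/(1 + 0.0097724 + 0.12589) = 1/1.1357 = 0.8805; α₂ = α₁·K2/[H⁺] = 0.1109
α₁ + 2α₂ = 1.1022
DIC = CA / (α₁ + 2α₂) = 2.84 / 1.1022 = 2.58 mmol/kg

DIC = 2.58 mmol/kg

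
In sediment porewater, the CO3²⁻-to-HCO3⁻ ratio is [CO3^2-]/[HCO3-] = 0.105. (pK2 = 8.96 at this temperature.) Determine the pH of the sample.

pH = 7.98

From K2 = [H⁺][CO3^2-]/[HCO3-]:  pH = pK2 + log₁₀([CO3^2-]/[HCO3-])
log₁₀(0.105) = -0.979
pH = 8.96 + (-0.979) = 7.98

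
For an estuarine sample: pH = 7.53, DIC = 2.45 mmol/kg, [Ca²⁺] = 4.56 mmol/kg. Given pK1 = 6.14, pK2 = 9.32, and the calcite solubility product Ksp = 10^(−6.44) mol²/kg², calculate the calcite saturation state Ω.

Ω = 0.472

α₂ = 1 / (1 + [H⁺]/K2 + [H⁺]²/(K1K2)) = 1 / (1 + 10^+1.79 + 10^+0.40)
   = 1 / (1 + 61.660 + 2.5119) = 1/65.171 = 0.01534
[CO3²⁻] = α₂ × DIC = 0.01534 × 2.45 = 0.03759 mmol/kg
Ksp = 10^(−6.44) = 3.631×10^-7
Ω = [Ca²⁺][CO3²⁻]/Ksp = (4.56×10^-3)(3.759×10^-5) / 3.631×10^-7 = 0.472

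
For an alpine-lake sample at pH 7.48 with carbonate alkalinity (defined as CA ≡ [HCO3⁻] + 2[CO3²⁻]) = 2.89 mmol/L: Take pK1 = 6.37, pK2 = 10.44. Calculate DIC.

CA = [HCO3⁻] + 2[CO3²⁻] = (α₁ + 2α₂)·DIC
At pH 7.48: [H⁺]/K1 = 10^-1.11 = 0.077625, K2/[H⁺] = 10^-2.96 = 0.0010965
α₁ = 1/(1 + 0.077625 + 0.0010965) = 1/1.0787 = 0.9270; α₂ = α₁·K2/[H⁺] = 0.001016
α₁ + 2α₂ = 0.9291
DIC = CA / (α₁ + 2α₂) = 2.89 / 0.9291 = 3.11 mmol/L

DIC = 3.11 mmol/L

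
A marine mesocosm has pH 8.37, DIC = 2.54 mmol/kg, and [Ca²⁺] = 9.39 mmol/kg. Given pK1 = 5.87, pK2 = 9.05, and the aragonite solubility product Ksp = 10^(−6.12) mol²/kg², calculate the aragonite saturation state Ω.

Ω = 5.42

α₂ = 1 / (1 + [H⁺]/K2 + [H⁺]²/(K1K2)) = 1 / (1 + 10^+0.68 + 10^-1.82)
   = 1 / (1 + 4.7863 + 0.015136) = 1/5.8014 = 0.1724
[CO3²⁻] = α₂ × DIC = 0.1724 × 2.54 = 0.4378 mmol/kg
Ksp = 10^(−6.12) = 7.586×10^-7
Ω = [Ca²⁺][CO3²⁻]/Ksp = (9.39×10^-3)(4.378×10^-4) / 7.586×10^-7 = 5.42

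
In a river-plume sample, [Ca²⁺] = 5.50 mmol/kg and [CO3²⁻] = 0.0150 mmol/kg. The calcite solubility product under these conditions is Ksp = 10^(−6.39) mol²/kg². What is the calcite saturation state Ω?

Ksp = 10^(−6.39) = 4.074×10^-7
Ω = [Ca²⁺][CO3²⁻]/Ksp = (5.50×10^-3)(0.0150×10^-3) / 4.074×10^-7 = 0.203

Ω = 0.203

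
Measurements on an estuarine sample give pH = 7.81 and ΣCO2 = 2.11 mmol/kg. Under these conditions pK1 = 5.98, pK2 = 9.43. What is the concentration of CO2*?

α₀ = 1 / (1 + K1/[H⁺] + K1K2/[H⁺]²) = 1 / (1 + 10^+1.83 + 10^+0.21)
   = 1 / (1 + 67.608 + 1.6218) = 1/70.230 = 0.01424
[CO2*] = α₀ × DIC = 0.01424 × 2.11 = 0.0300 mmol/kg

[CO2*] = 0.0300 mmol/kg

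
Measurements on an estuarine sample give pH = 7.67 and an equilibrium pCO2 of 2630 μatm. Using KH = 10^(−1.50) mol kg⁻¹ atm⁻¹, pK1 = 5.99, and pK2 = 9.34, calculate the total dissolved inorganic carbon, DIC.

DIC = 4.15 mmol/kg

[CO2*] = KH · pCO2 = 10^(−1.50) × 2630×10^-6 = 8.317×10^-5 mol/kg
α₀ = 1/(1 + K1/[H⁺] + K1K2/[H⁺]²) = 1/(1 + 10^+1.68 + 10^+0.01) = 0.02005
DIC = [CO2*]/α₀ = 8.317×10^-5 / 0.02005 = 4.15 mmol/kg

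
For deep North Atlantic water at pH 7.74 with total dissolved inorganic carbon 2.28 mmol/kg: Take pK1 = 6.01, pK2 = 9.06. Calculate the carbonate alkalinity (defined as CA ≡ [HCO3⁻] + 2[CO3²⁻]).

CA = 2.34 mmol/kg

CA = [HCO3⁻] + 2[CO3²⁻] = (α₁ + 2α₂)·DIC
At pH 7.74: [H⁺]/K1 = 10^-1.73 = 0.018621, K2/[H⁺] = 10^-1.32 = 0.047863
α₁ = 1/(1 + 0.018621 + 0.047863) = 1/1.0665 = 0.9377; α₂ = α₁·K2/[H⁺] = 0.04488
α₁ + 2α₂ = 1.0274
CA = 1.0274 × 2.28 = 2.34 mmol/kg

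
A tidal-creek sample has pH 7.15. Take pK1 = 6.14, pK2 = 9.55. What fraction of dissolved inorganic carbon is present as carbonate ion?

α₂ = 1 / (1 + [H⁺]/K2 + [H⁺]²/(K1K2)) = 1 / (1 + 10^+2.40 + 10^+1.39)
   = 1 / (1 + 251.19 + 24.547) = 1/276.74 = 0.003614

α₂ = 0.00361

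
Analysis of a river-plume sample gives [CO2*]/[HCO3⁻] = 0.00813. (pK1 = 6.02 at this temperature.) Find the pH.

From K1 = [H⁺][HCO3⁻]/[CO2*]:  pH = pK1 − log₁₀([CO2*]/[HCO3⁻])
log₁₀(0.00813) = -2.090
pH = 6.02 − (-2.090) = 8.11

pH = 8.11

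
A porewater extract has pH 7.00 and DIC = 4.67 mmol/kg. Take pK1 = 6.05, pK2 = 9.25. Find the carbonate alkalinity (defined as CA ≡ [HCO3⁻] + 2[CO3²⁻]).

CA = 4.22 mmol/kg

CA = [HCO3⁻] + 2[CO3²⁻] = (α₁ + 2α₂)·DIC
At pH 7.00: [H⁺]/K1 = 10^-0.95 = 0.11220, K2/[H⁺] = 10^-2.25 = 0.0056234
α₁ = 1/(1 + 0.11220 + 0.0056234) = 1/1.1178 = 0.8946; α₂ = α₁·K2/[H⁺] = 0.005031
α₁ + 2α₂ = 0.9047
CA = 0.9047 × 4.67 = 4.22 mmol/kg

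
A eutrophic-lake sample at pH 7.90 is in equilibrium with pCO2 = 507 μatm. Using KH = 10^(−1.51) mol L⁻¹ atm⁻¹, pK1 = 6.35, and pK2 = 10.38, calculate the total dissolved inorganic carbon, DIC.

[CO2*] = KH · pCO2 = 10^(−1.51) × 507×10^-6 = 1.567×10^-5 mol/L
α₀ = 1/(1 + K1/[H⁺] + K1K2/[H⁺]²) = 1/(1 + 10^+1.55 + 10^-0.93) = 0.02732
DIC = [CO2*]/α₀ = 1.567×10^-5 / 0.02732 = 0.573 mmol/L

DIC = 0.573 mmol/L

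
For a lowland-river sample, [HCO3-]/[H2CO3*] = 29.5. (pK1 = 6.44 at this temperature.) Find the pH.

From K1 = [H⁺][HCO3-]/[H2CO3*]:  pH = pK1 + log₁₀([HCO3-]/[H2CO3*])
log₁₀(29.5) = +1.470
pH = 6.44 + (+1.470) = 7.91

pH = 7.91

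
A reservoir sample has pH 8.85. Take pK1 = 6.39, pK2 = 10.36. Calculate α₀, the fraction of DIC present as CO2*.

α₀ = 0.00335

α₀ = 1 / (1 + K1/[H⁺] + K1K2/[H⁺]²) = 1 / (1 + 10^+2.46 + 10^+0.95)
   = 1 / (1 + 288.40 + 8.9125) = 1/298.32 = 0.003352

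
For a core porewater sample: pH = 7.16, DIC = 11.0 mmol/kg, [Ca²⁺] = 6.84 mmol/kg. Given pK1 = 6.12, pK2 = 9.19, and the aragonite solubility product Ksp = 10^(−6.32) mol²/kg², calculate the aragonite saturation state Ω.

α₂ = 1 / (1 + [H⁺]/K2 + [H⁺]²/(K1K2)) = 1 / (1 + 10^+2.03 + 10^+0.99)
   = 1 / (1 + 107.15 + 9.7724) = 1/117.92 = 0.008480
[CO3²⁻] = α₂ × DIC = 0.008480 × 11.0 = 0.09328 mmol/kg
Ksp = 10^(−6.32) = 4.786×10^-7
Ω = [Ca²⁺][CO3²⁻]/Ksp = (6.84×10^-3)(9.328×10^-5) / 4.786×10^-7 = 1.33

Ω = 1.33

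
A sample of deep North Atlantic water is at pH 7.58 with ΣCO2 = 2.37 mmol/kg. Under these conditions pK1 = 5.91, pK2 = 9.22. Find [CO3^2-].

α₂ = 1 / (1 + [H⁺]/K2 + [H⁺]²/(K1K2)) = 1 / (1 + 10^+1.64 + 10^-0.03)
   = 1 / (1 + 43.652 + 0.93325) = 1/45.585 = 0.02194
[CO3²⁻] = α₂ × DIC = 0.02194 × 2.37 = 0.0520 mmol/kg

[CO3²⁻] = 0.0520 mmol/kg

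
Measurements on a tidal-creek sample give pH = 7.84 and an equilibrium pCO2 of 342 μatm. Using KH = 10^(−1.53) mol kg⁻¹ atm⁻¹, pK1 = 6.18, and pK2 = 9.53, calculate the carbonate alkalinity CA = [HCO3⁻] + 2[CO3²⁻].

CA = 0.480 mmol/kg

[CO2*] = KH · pCO2 = 10^(−1.53) × 342×10^-6 = 1.009×10^-5 mol/kg
α₀ = 1/(1 + K1/[H⁺] + K1K2/[H⁺]²) = 1/(1 + 10^+1.66 + 10^-0.03) = 0.02099
DIC = [CO2*]/α₀ = 1.009×10^-5 / 0.02099 = 0.4809 mmol/kg
CA = (α₁ + 2α₂)·DIC = (0.9594 + 2×0.01959) × 0.4809 = 0.480 mmol/kg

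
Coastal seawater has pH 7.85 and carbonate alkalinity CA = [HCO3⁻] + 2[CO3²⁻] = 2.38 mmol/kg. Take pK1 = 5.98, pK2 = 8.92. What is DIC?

DIC = 2.23 mmol/kg

CA = [HCO3⁻] + 2[CO3²⁻] = (α₁ + 2α₂)·DIC
At pH 7.85: [H⁺]/K1 = 10^-1.87 = 0.013490, K2/[H⁺] = 10^-1.07 = 0.085114
α₁ = 1/(1 + 0.013490 + 0.085114) = 1/1.0986 = 0.9102; α₂ = α₁·K2/[H⁺] = 0.07747
α₁ + 2α₂ = 1.0652
DIC = CA / (α₁ + 2α₂) = 2.38 / 1.0652 = 2.23 mmol/kg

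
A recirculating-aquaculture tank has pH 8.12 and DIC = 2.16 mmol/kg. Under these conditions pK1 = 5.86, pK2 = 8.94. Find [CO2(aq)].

[CO2*] = 10.3 μmol/kg

α₀ = 1 / (1 + K1/[H⁺] + K1K2/[H⁺]²) = 1 / (1 + 10^+2.26 + 10^+1.44)
   = 1 / (1 + 181.97 + 27.542) = 1/210.51 = 0.004750
[CO2*] = α₀ × DIC = 0.004750 × 2.16 = 0.0103 mmol/kg = 10.3 μmol/kg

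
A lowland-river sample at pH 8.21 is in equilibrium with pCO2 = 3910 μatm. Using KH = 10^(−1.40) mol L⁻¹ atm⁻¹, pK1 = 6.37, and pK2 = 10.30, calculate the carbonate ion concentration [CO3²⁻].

[CO2*] = KH · pCO2 = 10^(−1.40) × 3910×10^-6 = 1.557×10^-4 mol/L
α₀ = 1/(1 + K1/[H⁺] + K1K2/[H⁺]²) = 1/(1 + 10^+1.84 + 10^-0.25) = 0.01414
DIC = [CO2*]/α₀ = 1.557×10^-4 / 0.01414 = 11.01 mmol/L
[CO3²⁻] = α₂·DIC; α₂ = 0.007949, so [CO3²⁻] = 0.007949 × 11.01 = 0.0875 mmol/L

[CO3²⁻] = 0.0875 mmol/L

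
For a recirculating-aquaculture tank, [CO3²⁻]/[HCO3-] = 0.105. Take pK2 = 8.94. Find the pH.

From K2 = [H⁺][CO3²⁻]/[HCO3-]:  pH = pK2 + log₁₀([CO3²⁻]/[HCO3-])
log₁₀(0.105) = -0.979
pH = 8.94 + (-0.979) = 7.96

pH = 7.96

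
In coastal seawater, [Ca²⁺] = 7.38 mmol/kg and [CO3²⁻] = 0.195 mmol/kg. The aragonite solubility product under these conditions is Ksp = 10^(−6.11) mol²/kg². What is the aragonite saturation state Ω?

Ksp = 10^(−6.11) = 7.762×10^-7
Ω = [Ca²⁺][CO3²⁻]/Ksp = (7.38×10^-3)(0.195×10^-3) / 7.762×10^-7 = 1.85

Ω = 1.85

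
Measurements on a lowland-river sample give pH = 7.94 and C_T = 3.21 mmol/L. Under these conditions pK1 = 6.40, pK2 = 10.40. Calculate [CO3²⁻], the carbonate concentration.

[CO3²⁻] = 10.8 μmol/L

α₂ = 1 / (1 + [H⁺]/K2 + [H⁺]²/(K1K2)) = 1 / (1 + 10^+2.46 + 10^+0.92)
   = 1 / (1 + 288.40 + 8.3176) = 1/297.72 = 0.003359
[CO3²⁻] = α₂ × DIC = 0.003359 × 3.21 = 0.0108 mmol/L = 10.8 μmol/L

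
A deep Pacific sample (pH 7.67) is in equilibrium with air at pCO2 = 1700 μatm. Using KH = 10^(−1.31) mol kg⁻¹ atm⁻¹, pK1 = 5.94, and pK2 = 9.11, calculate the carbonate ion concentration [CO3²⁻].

[CO2*] = KH · pCO2 = 10^(−1.31) × 1700×10^-6 = 8.326×10^-5 mol/kg
α₀ = 1/(1 + K1/[H⁺] + K1K2/[H⁺]²) = 1/(1 + 10^+1.73 + 10^+0.29) = 0.01765
DIC = [CO2*]/α₀ = 8.326×10^-5 / 0.01765 = 4.717 mmol/kg
[CO3²⁻] = α₂·DIC; α₂ = 0.03442, so [CO3²⁻] = 0.03442 × 4.717 = 0.162 mmol/kg

[CO3²⁻] = 0.162 mmol/kg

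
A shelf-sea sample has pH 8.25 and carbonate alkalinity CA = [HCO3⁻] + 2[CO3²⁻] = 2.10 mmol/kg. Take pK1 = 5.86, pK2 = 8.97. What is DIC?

DIC = 1.82 mmol/kg

CA = [HCO3⁻] + 2[CO3²⁻] = (α₁ + 2α₂)·DIC
At pH 8.25: [H⁺]/K1 = 10^-2.39 = 0.0040738, K2/[H⁺] = 10^-0.72 = 0.19055
α₁ = 1/(1 + 0.0040738 + 0.19055) = 1/1.1946 = 0.8371; α₂ = α₁·K2/[H⁺] = 0.1595
α₁ + 2α₂ = 1.1561
DIC = CA / (α₁ + 2α₂) = 2.10 / 1.1561 = 1.82 mmol/kg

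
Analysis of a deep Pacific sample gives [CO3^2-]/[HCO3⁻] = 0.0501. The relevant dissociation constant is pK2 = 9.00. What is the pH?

pH = 7.70

From K2 = [H⁺][CO3^2-]/[HCO3⁻]:  pH = pK2 + log₁₀([CO3^2-]/[HCO3⁻])
log₁₀(0.0501) = -1.300
pH = 9.00 + (-1.300) = 7.70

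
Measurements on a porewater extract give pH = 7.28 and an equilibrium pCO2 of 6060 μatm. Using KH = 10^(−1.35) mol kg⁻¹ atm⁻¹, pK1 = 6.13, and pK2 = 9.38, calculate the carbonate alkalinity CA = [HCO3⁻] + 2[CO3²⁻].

CA = 3.88 mmol/kg

[CO2*] = KH · pCO2 = 10^(−1.35) × 6060×10^-6 = 2.707×10^-4 mol/kg
α₀ = 1/(1 + K1/[H⁺] + K1K2/[H⁺]²) = 1/(1 + 10^+1.15 + 10^-0.95) = 0.06563
DIC = [CO2*]/α₀ = 2.707×10^-4 / 0.06563 = 4.125 mmol/kg
CA = (α₁ + 2α₂)·DIC = (0.9270 + 2×0.007363) × 4.125 = 3.88 mmol/kg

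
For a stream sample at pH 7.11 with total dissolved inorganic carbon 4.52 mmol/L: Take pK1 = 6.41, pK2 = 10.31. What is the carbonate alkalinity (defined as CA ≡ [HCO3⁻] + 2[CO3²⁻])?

CA = 3.77 mmol/L

CA = [HCO3⁻] + 2[CO3²⁻] = (α₁ + 2α₂)·DIC
At pH 7.11: [H⁺]/K1 = 10^-0.70 = 0.19953, K2/[H⁺] = 10^-3.20 = 0.00063096
α₁ = 1/(1 + 0.19953 + 0.00063096) = 1/1.2002 = 0.8332; α₂ = α₁·K2/[H⁺] = 0.0005257
α₁ + 2α₂ = 0.8343
CA = 0.8343 × 4.52 = 3.77 mmol/L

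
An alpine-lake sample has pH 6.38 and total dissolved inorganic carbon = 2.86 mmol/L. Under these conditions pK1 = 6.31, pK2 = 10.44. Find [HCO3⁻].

[HCO3⁻] = 1.54 mmol/L

α₁ = 1 / (1 + [H⁺]/K1 + K2/[H⁺]) = 1 / (1 + 10^-0.07 + 10^-4.06)
   = 1 / (1 + 0.85114 + 8.7096×10^-5) = 1/1.8512 = 0.5402
[HCO3⁻] = α₁ × DIC = 0.5402 × 2.86 = 1.54 mmol/L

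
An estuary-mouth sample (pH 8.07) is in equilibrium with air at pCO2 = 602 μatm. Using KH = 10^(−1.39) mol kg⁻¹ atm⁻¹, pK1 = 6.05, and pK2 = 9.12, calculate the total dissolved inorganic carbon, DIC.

[CO2*] = KH · pCO2 = 10^(−1.39) × 602×10^-6 = 2.452×10^-5 mol/kg
α₀ = 1/(1 + K1/[H⁺] + K1K2/[H⁺]²) = 1/(1 + 10^+2.02 + 10^+0.97) = 0.008692
DIC = [CO2*]/α₀ = 2.452×10^-5 / 0.008692 = 2.82 mmol/kg

DIC = 2.82 mmol/kg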